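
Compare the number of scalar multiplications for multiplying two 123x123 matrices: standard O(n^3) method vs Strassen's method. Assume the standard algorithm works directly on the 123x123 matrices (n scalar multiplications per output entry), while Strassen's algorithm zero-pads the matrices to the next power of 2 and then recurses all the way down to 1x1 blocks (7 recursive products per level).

Matrix multiplication for 123x123 matrices:

Strassen's algorithm requires power-of-2 dimensions. Pad 123x123 to 128x128 (next power of 2).

Standard algorithm: 123^3 = 1860867 multiplications
Strassen's algorithm: 7^(log2(128)) = 7^7 = 823543 multiplications
Savings: 1860867 - 823543 = 1037324 multiplications

Standard: 1860867 multiplications (123^3). Strassen: 823543 multiplications (7^7, after padding to 128x128). Strassen reduces 8 recursive multiplications to 7 at each level.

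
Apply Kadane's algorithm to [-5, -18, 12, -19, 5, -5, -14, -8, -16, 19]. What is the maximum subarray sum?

Using Kadane's algorithm on [-5, -18, 12, -19, 5, -5, -14, -8, -16, 19]:

Scanning through the array:
Position 1 (value -18): max_ending_here = -18, max_so_far = -5
Position 2 (value 12): max_ending_here = 12, max_so_far = 12
Position 3 (value -19): max_ending_here = -7, max_so_far = 12
Position 4 (value 5): max_ending_here = 5, max_so_far = 12
Position 5 (value -5): max_ending_here = 0, max_so_far = 12
Position 6 (value -14): max_ending_here = -14, max_so_far = 12
Position 7 (value -8): max_ending_here = -8, max_so_far = 12
Position 8 (value -16): max_ending_here = -16, max_so_far = 12
Position 9 (value 19): max_ending_here = 19, max_so_far = 19

Maximum subarray: [19]
Maximum sum: 19

The maximum subarray is [19] with sum 19. This subarray runs from index 9 to index 9.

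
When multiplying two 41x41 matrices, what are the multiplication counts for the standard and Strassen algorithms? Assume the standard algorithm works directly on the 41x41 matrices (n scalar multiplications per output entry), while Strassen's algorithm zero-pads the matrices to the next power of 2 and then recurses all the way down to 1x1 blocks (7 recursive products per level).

Matrix multiplication for 41x41 matrices:

Strassen's algorithm requires power-of-2 dimensions. Pad 41x41 to 64x64 (next power of 2).

Standard algorithm: 41^3 = 68921 multiplications
Strassen's algorithm: 7^(log2(64)) = 7^6 = 117649 multiplications
Difference: 68921 - 117649 = -48728 (Strassen uses MORE here due to padding overhead — for small or just-over-power-of-2 n, padding can outweigh the per-level savings)

Standard: 68921 multiplications (41^3). Strassen: 117649 multiplications (7^6, after padding to 64x64). Strassen reduces 8 recursive multiplications to 7 at each level.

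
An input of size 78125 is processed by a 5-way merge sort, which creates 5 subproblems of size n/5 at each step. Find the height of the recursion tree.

For divide and conquer with division factor 5:

Problem sizes at each level:
Level 0: 78125
Level 1: 15625
Level 2: 3125
Level 3: 625
Level 4: 125
Level 5: 25
Level 6: 5
Level 7: 1

The root is level 0 and the size-1 base case is level 7 (the tree spans levels 0 through 7, i.e. 8 levels counting the root), so the depth is the number of divisions: log_5(78125) = 7

The recursion tree depth is log_5(78125) = 7. At each level, the problem size is divided by 5, so it takes 7 divisions to reduce to a base case of size 1. The algorithm makes 5 recursive calls at each level.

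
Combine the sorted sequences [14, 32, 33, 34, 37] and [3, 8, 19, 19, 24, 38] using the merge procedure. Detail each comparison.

Merging process:

Compare 14 vs 3: take 3 from right. Merged: [3]
Compare 14 vs 8: take 8 from right. Merged: [3, 8]
Compare 14 vs 19: take 14 from left. Merged: [3, 8, 14]
Compare 32 vs 19: take 19 from right. Merged: [3, 8, 14, 19]
Compare 32 vs 19: take 19 from right. Merged: [3, 8, 14, 19, 19]
Compare 32 vs 24: take 24 from right. Merged: [3, 8, 14, 19, 19, 24]
Compare 32 vs 38: take 32 from left. Merged: [3, 8, 14, 19, 19, 24, 32]
Compare 33 vs 38: take 33 from left. Merged: [3, 8, 14, 19, 19, 24, 32, 33]
Compare 34 vs 38: take 34 from left. Merged: [3, 8, 14, 19, 19, 24, 32, 33, 34]
Compare 37 vs 38: take 37 from left. Merged: [3, 8, 14, 19, 19, 24, 32, 33, 34, 37]
Append remaining from right: [38]. Merged: [3, 8, 14, 19, 19, 24, 32, 33, 34, 37, 38]

Final merged array: [3, 8, 14, 19, 19, 24, 32, 33, 34, 37, 38]
Total comparisons: 10

The merged array is [3, 8, 14, 19, 19, 24, 32, 33, 34, 37, 38], requiring 10 comparisons. The merge step runs in O(n) time where n is the total number of elements.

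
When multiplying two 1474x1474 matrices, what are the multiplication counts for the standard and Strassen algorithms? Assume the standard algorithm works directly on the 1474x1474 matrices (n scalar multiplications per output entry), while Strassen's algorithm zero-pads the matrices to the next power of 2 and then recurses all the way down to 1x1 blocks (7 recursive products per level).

Matrix multiplication for 1474x1474 matrices:

Strassen's algorithm requires power-of-2 dimensions. Pad 1474x1474 to 2048x2048 (next power of 2).

Standard algorithm: 1474^3 = 3202524424 multiplications
Strassen's algorithm: 7^(log2(2048)) = 7^11 = 1977326743 multiplications
Savings: 3202524424 - 1977326743 = 1225197681 multiplications

Standard: 3202524424 multiplications (1474^3). Strassen: 1977326743 multiplications (7^11, after padding to 2048x2048). Strassen reduces 8 recursive multiplications to 7 at each level.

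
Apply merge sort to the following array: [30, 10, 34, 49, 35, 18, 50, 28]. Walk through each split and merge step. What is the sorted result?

Merge sort trace:

Split: [30, 10, 34, 49, 35, 18, 50, 28] -> [30, 10, 34, 49] and [35, 18, 50, 28]
  Split: [30, 10, 34, 49] -> [30, 10] and [34, 49]
    Split: [30, 10] -> [30] and [10]
    Merge: [30] + [10] -> [10, 30]
    Split: [34, 49] -> [34] and [49]
    Merge: [34] + [49] -> [34, 49]
  Merge: [10, 30] + [34, 49] -> [10, 30, 34, 49]
  Split: [35, 18, 50, 28] -> [35, 18] and [50, 28]
    Split: [35, 18] -> [35] and [18]
    Merge: [35] + [18] -> [18, 35]
    Split: [50, 28] -> [50] and [28]
    Merge: [50] + [28] -> [28, 50]
  Merge: [18, 35] + [28, 50] -> [18, 28, 35, 50]
Merge: [10, 30, 34, 49] + [18, 28, 35, 50] -> [10, 18, 28, 30, 34, 35, 49, 50]

Final sorted array: [10, 18, 28, 30, 34, 35, 49, 50]

The merge sort proceeds by recursively splitting the array and merging sorted halves.
After all merges, the sorted array is [10, 18, 28, 30, 34, 35, 49, 50].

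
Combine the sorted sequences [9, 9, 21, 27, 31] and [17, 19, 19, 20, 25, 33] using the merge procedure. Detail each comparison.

Merging process:

Compare 9 vs 17: take 9 from left. Merged: [9]
Compare 9 vs 17: take 9 from left. Merged: [9, 9]
Compare 21 vs 17: take 17 from right. Merged: [9, 9, 17]
Compare 21 vs 19: take 19 from right. Merged: [9, 9, 17, 19]
Compare 21 vs 19: take 19 from right. Merged: [9, 9, 17, 19, 19]
Compare 21 vs 20: take 20 from right. Merged: [9, 9, 17, 19, 19, 20]
Compare 21 vs 25: take 21 from left. Merged: [9, 9, 17, 19, 19, 20, 21]
Compare 27 vs 25: take 25 from right. Merged: [9, 9, 17, 19, 19, 20, 21, 25]
Compare 27 vs 33: take 27 from left. Merged: [9, 9, 17, 19, 19, 20, 21, 25, 27]
Compare 31 vs 33: take 31 from left. Merged: [9, 9, 17, 19, 19, 20, 21, 25, 27, 31]
Append remaining from right: [33]. Merged: [9, 9, 17, 19, 19, 20, 21, 25, 27, 31, 33]

Final merged array: [9, 9, 17, 19, 19, 20, 21, 25, 27, 31, 33]
Total comparisons: 10

The merged array is [9, 9, 17, 19, 19, 20, 21, 25, 27, 31, 33], requiring 10 comparisons. The merge step runs in O(n) time where n is the total number of elements.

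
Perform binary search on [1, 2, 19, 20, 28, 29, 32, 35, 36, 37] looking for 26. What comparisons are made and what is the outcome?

Binary search for 26 in [1, 2, 19, 20, 28, 29, 32, 35, 36, 37]:

lo=0, hi=9, mid=4, arr[mid]=28 -> 28 > 26, search left half
lo=0, hi=3, mid=1, arr[mid]=2 -> 2 < 26, search right half
lo=2, hi=3, mid=2, arr[mid]=19 -> 19 < 26, search right half
lo=3, hi=3, mid=3, arr[mid]=20 -> 20 < 26, search right half
lo=4 > hi=3, target 26 not found

Binary search determines that 26 is not in the array after 4 comparisons. The search space was exhausted without finding the target.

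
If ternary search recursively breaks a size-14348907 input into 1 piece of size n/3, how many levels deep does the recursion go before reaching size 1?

For divide and conquer with division factor 3:

Problem sizes at each level:
Level 0: 14348907
Level 1: 4782969
Level 2: 1594323
Level 3: 531441
Level 4: 177147
Level 5: 59049
Level 6: 19683
Level 7: 6561
Level 8: 2187
Level 9: 729
Level 10: 243
Level 11: 81
Level 12: 27
Level 13: 9
Level 14: 3
Level 15: 1

The root is level 0 and the size-1 base case is level 15 (the tree spans levels 0 through 15, i.e. 16 levels counting the root), so the depth is the number of divisions: log_3(14348907) = 15

The recursion tree depth is log_3(14348907) = 15. At each level, the problem size is divided by 3, so it takes 15 divisions to reduce to a base case of size 1. The algorithm makes 1 recursive call at each level.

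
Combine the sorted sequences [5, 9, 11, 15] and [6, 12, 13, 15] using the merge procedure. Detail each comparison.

Merging process:

Compare 5 vs 6: take 5 from left. Merged: [5]
Compare 9 vs 6: take 6 from right. Merged: [5, 6]
Compare 9 vs 12: take 9 from left. Merged: [5, 6, 9]
Compare 11 vs 12: take 11 from left. Merged: [5, 6, 9, 11]
Compare 15 vs 12: take 12 from right. Merged: [5, 6, 9, 11, 12]
Compare 15 vs 13: take 13 from right. Merged: [5, 6, 9, 11, 12, 13]
Compare 15 vs 15: take 15 from left. Merged: [5, 6, 9, 11, 12, 13, 15]
Append remaining from right: [15]. Merged: [5, 6, 9, 11, 12, 13, 15, 15]

Final merged array: [5, 6, 9, 11, 12, 13, 15, 15]
Total comparisons: 7

The merged array is [5, 6, 9, 11, 12, 13, 15, 15], requiring 7 comparisons. The merge step runs in O(n) time where n is the total number of elements.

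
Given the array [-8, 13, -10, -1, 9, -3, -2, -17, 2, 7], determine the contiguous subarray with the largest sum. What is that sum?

Using Kadane's algorithm on [-8, 13, -10, -1, 9, -3, -2, -17, 2, 7]:

Scanning through the array:
Position 1 (value 13): max_ending_here = 13, max_so_far = 13
Position 2 (value -10): max_ending_here = 3, max_so_far = 13
Position 3 (value -1): max_ending_here = 2, max_so_far = 13
Position 4 (value 9): max_ending_here = 11, max_so_far = 13
Position 5 (value -3): max_ending_here = 8, max_so_far = 13
Position 6 (value -2): max_ending_here = 6, max_so_far = 13
Position 7 (value -17): max_ending_here = -11, max_so_far = 13
Position 8 (value 2): max_ending_here = 2, max_so_far = 13
Position 9 (value 7): max_ending_here = 9, max_so_far = 13

Maximum subarray: [13]
Maximum sum: 13

The maximum subarray is [13] with sum 13. This subarray runs from index 1 to index 1.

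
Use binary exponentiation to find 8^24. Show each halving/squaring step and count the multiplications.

Computing 8^24 by squaring (build up from 8^1; each line after the first costs one multiplication):

8^1 = 8
8^2 = (8^1)^2 = 8^2 = 64
8^3 = 8 * 8^2 = 8 * 64 = 512
8^6 = (8^3)^2 = 512^2 = 262144
8^12 = (8^6)^2 = 262144^2 = 68719476736
8^24 = (8^12)^2 = 68719476736^2 = 4722366482869645213696

Result: 4722366482869645213696
Multiplications needed: 5 (5 lines after 8^1)

8^24 = 4722366482869645213696. Using exponentiation by squaring, this requires 5 multiplications. The key idea: if the exponent is even, square the half-power; if odd, multiply by the base once.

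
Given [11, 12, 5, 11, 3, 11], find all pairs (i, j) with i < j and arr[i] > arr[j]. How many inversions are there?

Finding inversions in [11, 12, 5, 11, 3, 11]:

(0, 2): arr[0]=11 > arr[2]=5
(0, 4): arr[0]=11 > arr[4]=3
(1, 2): arr[1]=12 > arr[2]=5
(1, 3): arr[1]=12 > arr[3]=11
(1, 4): arr[1]=12 > arr[4]=3
(1, 5): arr[1]=12 > arr[5]=11
(2, 4): arr[2]=5 > arr[4]=3
(3, 4): arr[3]=11 > arr[4]=3

Total inversions: 8

The array has 8 inversion(s): (0,2), (0,4), (1,2), (1,3), (1,4), (1,5), (2,4), (3,4). Each pair (i,j) satisfies i < j and arr[i] > arr[j].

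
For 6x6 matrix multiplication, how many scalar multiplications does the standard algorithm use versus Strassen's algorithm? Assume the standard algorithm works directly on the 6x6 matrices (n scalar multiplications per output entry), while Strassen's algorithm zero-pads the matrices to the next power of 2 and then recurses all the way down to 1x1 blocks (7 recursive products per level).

Matrix multiplication for 6x6 matrices:

Strassen's algorithm requires power-of-2 dimensions. Pad 6x6 to 8x8 (next power of 2).

Standard algorithm: 6^3 = 216 multiplications
Strassen's algorithm: 7^(log2(8)) = 7^3 = 343 multiplications
Difference: 216 - 343 = -127 (Strassen uses MORE here due to padding overhead — for small or just-over-power-of-2 n, padding can outweigh the per-level savings)

Standard: 216 multiplications (6^3). Strassen: 343 multiplications (7^3, after padding to 8x8). Strassen reduces 8 recursive multiplications to 7 at each level.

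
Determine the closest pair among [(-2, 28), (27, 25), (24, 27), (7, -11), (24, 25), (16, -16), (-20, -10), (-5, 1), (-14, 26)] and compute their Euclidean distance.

Computing all pairwise distances among 9 points:

d((-2, 28), (27, 25)) = 29.1548
d((-2, 28), (24, 27)) = 26.0192
d((-2, 28), (7, -11)) = 40.025
d((-2, 28), (24, 25)) = 26.1725
d((-2, 28), (16, -16)) = 47.5395
d((-2, 28), (-20, -10)) = 42.0476
d((-2, 28), (-5, 1)) = 27.1662
d((-2, 28), (-14, 26)) = 12.1655
d((27, 25), (24, 27)) = 3.6056
d((27, 25), (7, -11)) = 41.1825
d((27, 25), (24, 25)) = 3.0
d((27, 25), (16, -16)) = 42.45
d((27, 25), (-20, -10)) = 58.6003
d((27, 25), (-5, 1)) = 40.0
d((27, 25), (-14, 26)) = 41.0122
d((24, 27), (7, -11)) = 41.6293
d((24, 27), (24, 25)) = 2.0 <-- minimum
d((24, 27), (16, -16)) = 43.7379
d((24, 27), (-20, -10)) = 57.4891
d((24, 27), (-5, 1)) = 38.9487
d((24, 27), (-14, 26)) = 38.0132
d((7, -11), (24, 25)) = 39.8121
d((7, -11), (16, -16)) = 10.2956
d((7, -11), (-20, -10)) = 27.0185
d((7, -11), (-5, 1)) = 16.9706
d((7, -11), (-14, 26)) = 42.5441
d((24, 25), (16, -16)) = 41.7732
d((24, 25), (-20, -10)) = 56.2228
d((24, 25), (-5, 1)) = 37.6431
d((24, 25), (-14, 26)) = 38.0132
d((16, -16), (-20, -10)) = 36.4966
d((16, -16), (-5, 1)) = 27.0185
d((16, -16), (-14, 26)) = 51.614
d((-20, -10), (-5, 1)) = 18.6011
d((-20, -10), (-14, 26)) = 36.4966
d((-5, 1), (-14, 26)) = 26.5707

Closest pair: (24, 27) and (24, 25) with distance 2.0

The closest pair is (24, 27) and (24, 25) with Euclidean distance 2.0. For 9 points, brute-force pairwise comparison is shown above. For large n, the divide-and-conquer algorithm (sort by x, recurse on halves, check the dividing strip) achieves O(n log n).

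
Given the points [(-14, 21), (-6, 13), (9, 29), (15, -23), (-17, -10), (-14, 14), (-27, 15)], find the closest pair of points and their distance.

Computing all pairwise distances among 7 points:

d((-14, 21), (-6, 13)) = 11.3137
d((-14, 21), (9, 29)) = 24.3516
d((-14, 21), (15, -23)) = 52.6972
d((-14, 21), (-17, -10)) = 31.1448
d((-14, 21), (-14, 14)) = 7.0 <-- minimum
d((-14, 21), (-27, 15)) = 14.3178
d((-6, 13), (9, 29)) = 21.9317
d((-6, 13), (15, -23)) = 41.6773
d((-6, 13), (-17, -10)) = 25.4951
d((-6, 13), (-14, 14)) = 8.0623
d((-6, 13), (-27, 15)) = 21.095
d((9, 29), (15, -23)) = 52.345
d((9, 29), (-17, -10)) = 46.8722
d((9, 29), (-14, 14)) = 27.4591
d((9, 29), (-27, 15)) = 38.6264
d((15, -23), (-17, -10)) = 34.5398
d((15, -23), (-14, 14)) = 47.0106
d((15, -23), (-27, 15)) = 56.6392
d((-17, -10), (-14, 14)) = 24.1868
d((-17, -10), (-27, 15)) = 26.9258
d((-14, 14), (-27, 15)) = 13.0384

Closest pair: (-14, 21) and (-14, 14) with distance 7.0

The closest pair is (-14, 21) and (-14, 14) with Euclidean distance 7.0. For 7 points, brute-force pairwise comparison is shown above. For large n, the divide-and-conquer algorithm (sort by x, recurse on halves, check the dividing strip) achieves O(n log n).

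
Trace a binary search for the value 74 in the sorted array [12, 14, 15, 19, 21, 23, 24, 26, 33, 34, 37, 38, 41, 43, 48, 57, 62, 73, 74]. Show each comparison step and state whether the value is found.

Binary search for 74 in [12, 14, 15, 19, 21, 23, 24, 26, 33, 34, 37, 38, 41, 43, 48, 57, 62, 73, 74]:

lo=0, hi=18, mid=9, arr[mid]=34 -> 34 < 74, search right half
lo=10, hi=18, mid=14, arr[mid]=48 -> 48 < 74, search right half
lo=15, hi=18, mid=16, arr[mid]=62 -> 62 < 74, search right half
lo=17, hi=18, mid=17, arr[mid]=73 -> 73 < 74, search right half
lo=18, hi=18, mid=18, arr[mid]=74 -> Found target at index 18!

Binary search finds 74 at index 18 after 5 comparisons. The search repeatedly halves the search space by comparing with the middle element.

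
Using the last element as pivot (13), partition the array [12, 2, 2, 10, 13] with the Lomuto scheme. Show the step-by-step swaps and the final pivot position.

Lomuto partition with pivot = 13:

Initial array: [12, 2, 2, 10, 13]

arr[0]=12 <= 13: swap with position 0, array becomes [12, 2, 2, 10, 13]
arr[1]=2 <= 13: swap with position 1, array becomes [12, 2, 2, 10, 13]
arr[2]=2 <= 13: swap with position 2, array becomes [12, 2, 2, 10, 13]
arr[3]=10 <= 13: swap with position 3, array becomes [12, 2, 2, 10, 13]

Place pivot at position 4: [12, 2, 2, 10, 13]
Pivot position: 4

After partitioning with pivot 13, the array becomes [12, 2, 2, 10, 13]. The pivot is placed at index 4. All elements to the left of the pivot are <= 13, and all elements to the right are > 13.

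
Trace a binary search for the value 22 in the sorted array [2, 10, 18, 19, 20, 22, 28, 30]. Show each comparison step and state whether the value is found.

Binary search for 22 in [2, 10, 18, 19, 20, 22, 28, 30]:

lo=0, hi=7, mid=3, arr[mid]=19 -> 19 < 22, search right half
lo=4, hi=7, mid=5, arr[mid]=22 -> Found target at index 5!

Binary search finds 22 at index 5 after 2 comparisons. The search repeatedly halves the search space by comparing with the middle element.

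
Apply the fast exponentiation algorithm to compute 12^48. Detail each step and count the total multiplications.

Computing 12^48 by squaring (build up from 12^1; each line after the first costs one multiplication):

12^1 = 12
12^2 = (12^1)^2 = 12^2 = 144
12^3 = 12 * 12^2 = 12 * 144 = 1728
12^6 = (12^3)^2 = 1728^2 = 2985984
12^12 = (12^6)^2 = 2985984^2 = 8916100448256
12^24 = (12^12)^2 = 8916100448256^2 = 79496847203390844133441536
12^48 = (12^24)^2 = 79496847203390844133441536^2 = 6319748715279270675921934218987893281199411530039296

Result: 6319748715279270675921934218987893281199411530039296
Multiplications needed: 6 (6 lines after 12^1)

12^48 = 6319748715279270675921934218987893281199411530039296. Using exponentiation by squaring, this requires 6 multiplications. The key idea: if the exponent is even, square the half-power; if odd, multiply by the base once.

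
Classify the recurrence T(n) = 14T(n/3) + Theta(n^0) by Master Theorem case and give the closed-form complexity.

Master Theorem for T(n) = 14T(n/3) + O(n^0):

a = 14, b = 3, c = 0
log_b(a) = log_3(14) = 2.4022

Case 1: c = 0 < log_3(14) = 2.4022
T(n) = O(n^(log_3 14))

For T(n) = 14T(n/3) + O(n^0): log_3(14) = 2.4022. This is Case 1 of the Master Theorem (c < log_b(a), work dominated by leaves), giving O(n^(log_3 14)).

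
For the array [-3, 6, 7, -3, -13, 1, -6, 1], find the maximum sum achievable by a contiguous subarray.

Using Kadane's algorithm on [-3, 6, 7, -3, -13, 1, -6, 1]:

Scanning through the array:
Position 1 (value 6): max_ending_here = 6, max_so_far = 6
Position 2 (value 7): max_ending_here = 13, max_so_far = 13
Position 3 (value -3): max_ending_here = 10, max_so_far = 13
Position 4 (value -13): max_ending_here = -3, max_so_far = 13
Position 5 (value 1): max_ending_here = 1, max_so_far = 13
Position 6 (value -6): max_ending_here = -5, max_so_far = 13
Position 7 (value 1): max_ending_here = 1, max_so_far = 13

Maximum subarray: [6, 7]
Maximum sum: 13

The maximum subarray is [6, 7] with sum 13. This subarray runs from index 1 to index 2.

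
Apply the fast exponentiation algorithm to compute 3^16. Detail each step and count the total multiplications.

Computing 3^16 by squaring (build up from 3^1; each line after the first costs one multiplication):

3^1 = 3
3^2 = (3^1)^2 = 3^2 = 9
3^4 = (3^2)^2 = 9^2 = 81
3^8 = (3^4)^2 = 81^2 = 6561
3^16 = (3^8)^2 = 6561^2 = 43046721

Result: 43046721
Multiplications needed: 4 (4 lines after 3^1)

3^16 = 43046721. Using exponentiation by squaring, this requires 4 multiplications. The key idea: if the exponent is even, square the half-power; if odd, multiply by the base once.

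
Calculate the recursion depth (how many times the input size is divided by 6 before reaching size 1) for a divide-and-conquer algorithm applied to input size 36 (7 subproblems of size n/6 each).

For divide and conquer with division factor 6:

Problem sizes at each level:
Level 0: 36
Level 1: 6
Level 2: 1

The root is level 0 and the size-1 base case is level 2 (the tree spans levels 0 through 2, i.e. 3 levels counting the root), so the depth is the number of divisions: log_6(36) = 2

The recursion tree depth is log_6(36) = 2. At each level, the problem size is divided by 6, so it takes 2 divisions to reduce to a base case of size 1. The algorithm makes 7 recursive calls at each level.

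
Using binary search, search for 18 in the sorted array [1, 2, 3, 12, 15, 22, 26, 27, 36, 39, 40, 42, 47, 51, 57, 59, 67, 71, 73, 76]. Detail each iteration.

Binary search for 18 in [1, 2, 3, 12, 15, 22, 26, 27, 36, 39, 40, 42, 47, 51, 57, 59, 67, 71, 73, 76]:

lo=0, hi=19, mid=9, arr[mid]=39 -> 39 > 18, search left half
lo=0, hi=8, mid=4, arr[mid]=15 -> 15 < 18, search right half
lo=5, hi=8, mid=6, arr[mid]=26 -> 26 > 18, search left half
lo=5, hi=5, mid=5, arr[mid]=22 -> 22 > 18, search left half
lo=5 > hi=4, target 18 not found

Binary search determines that 18 is not in the array after 4 comparisons. The search space was exhausted without finding the target.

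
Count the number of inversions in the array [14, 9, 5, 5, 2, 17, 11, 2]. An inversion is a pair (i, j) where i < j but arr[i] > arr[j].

Finding inversions in [14, 9, 5, 5, 2, 17, 11, 2]:

(0, 1): arr[0]=14 > arr[1]=9
(0, 2): arr[0]=14 > arr[2]=5
(0, 3): arr[0]=14 > arr[3]=5
(0, 4): arr[0]=14 > arr[4]=2
(0, 6): arr[0]=14 > arr[6]=11
(0, 7): arr[0]=14 > arr[7]=2
(1, 2): arr[1]=9 > arr[2]=5
(1, 3): arr[1]=9 > arr[3]=5
(1, 4): arr[1]=9 > arr[4]=2
(1, 7): arr[1]=9 > arr[7]=2
(2, 4): arr[2]=5 > arr[4]=2
(2, 7): arr[2]=5 > arr[7]=2
(3, 4): arr[3]=5 > arr[4]=2
(3, 7): arr[3]=5 > arr[7]=2
(5, 6): arr[5]=17 > arr[6]=11
(5, 7): arr[5]=17 > arr[7]=2
(6, 7): arr[6]=11 > arr[7]=2

Total inversions: 17

The array has 17 inversion(s): (0,1), (0,2), (0,3), (0,4), (0,6), (0,7), (1,2), (1,3), (1,4), (1,7), (2,4), (2,7), (3,4), (3,7), (5,6), (5,7), (6,7). Each pair (i,j) satisfies i < j and arr[i] > arr[j].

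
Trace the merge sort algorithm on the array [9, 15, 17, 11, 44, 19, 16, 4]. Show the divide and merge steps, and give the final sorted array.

Merge sort trace:

Split: [9, 15, 17, 11, 44, 19, 16, 4] -> [9, 15, 17, 11] and [44, 19, 16, 4]
  Split: [9, 15, 17, 11] -> [9, 15] and [17, 11]
    Split: [9, 15] -> [9] and [15]
    Merge: [9] + [15] -> [9, 15]
    Split: [17, 11] -> [17] and [11]
    Merge: [17] + [11] -> [11, 17]
  Merge: [9, 15] + [11, 17] -> [9, 11, 15, 17]
  Split: [44, 19, 16, 4] -> [44, 19] and [16, 4]
    Split: [44, 19] -> [44] and [19]
    Merge: [44] + [19] -> [19, 44]
    Split: [16, 4] -> [16] and [4]
    Merge: [16] + [4] -> [4, 16]
  Merge: [19, 44] + [4, 16] -> [4, 16, 19, 44]
Merge: [9, 11, 15, 17] + [4, 16, 19, 44] -> [4, 9, 11, 15, 16, 17, 19, 44]

Final sorted array: [4, 9, 11, 15, 16, 17, 19, 44]

The merge sort proceeds by recursively splitting the array and merging sorted halves.
After all merges, the sorted array is [4, 9, 11, 15, 16, 17, 19, 44].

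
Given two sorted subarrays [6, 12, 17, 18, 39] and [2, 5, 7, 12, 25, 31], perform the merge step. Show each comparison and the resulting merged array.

Merging process:

Compare 6 vs 2: take 2 from right. Merged: [2]
Compare 6 vs 5: take 5 from right. Merged: [2, 5]
Compare 6 vs 7: take 6 from left. Merged: [2, 5, 6]
Compare 12 vs 7: take 7 from right. Merged: [2, 5, 6, 7]
Compare 12 vs 12: take 12 from left. Merged: [2, 5, 6, 7, 12]
Compare 17 vs 12: take 12 from right. Merged: [2, 5, 6, 7, 12, 12]
Compare 17 vs 25: take 17 from left. Merged: [2, 5, 6, 7, 12, 12, 17]
Compare 18 vs 25: take 18 from left. Merged: [2, 5, 6, 7, 12, 12, 17, 18]
Compare 39 vs 25: take 25 from right. Merged: [2, 5, 6, 7, 12, 12, 17, 18, 25]
Compare 39 vs 31: take 31 from right. Merged: [2, 5, 6, 7, 12, 12, 17, 18, 25, 31]
Append remaining from left: [39]. Merged: [2, 5, 6, 7, 12, 12, 17, 18, 25, 31, 39]

Final merged array: [2, 5, 6, 7, 12, 12, 17, 18, 25, 31, 39]
Total comparisons: 10

The merged array is [2, 5, 6, 7, 12, 12, 17, 18, 25, 31, 39], requiring 10 comparisons. The merge step runs in O(n) time where n is the total number of elements.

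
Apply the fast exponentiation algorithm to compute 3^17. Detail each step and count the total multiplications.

Computing 3^17 by squaring (build up from 3^1; each line after the first costs one multiplication):

3^1 = 3
3^2 = (3^1)^2 = 3^2 = 9
3^4 = (3^2)^2 = 9^2 = 81
3^8 = (3^4)^2 = 81^2 = 6561
3^16 = (3^8)^2 = 6561^2 = 43046721
3^17 = 3 * 3^16 = 3 * 43046721 = 129140163

Result: 129140163
Multiplications needed: 5 (5 lines after 3^1)

3^17 = 129140163. Using exponentiation by squaring, this requires 5 multiplications. The key idea: if the exponent is even, square the half-power; if odd, multiply by the base once.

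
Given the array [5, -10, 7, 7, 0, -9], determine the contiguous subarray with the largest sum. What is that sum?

Using Kadane's algorithm on [5, -10, 7, 7, 0, -9]:

Scanning through the array:
Position 1 (value -10): max_ending_here = -5, max_so_far = 5
Position 2 (value 7): max_ending_here = 7, max_so_far = 7
Position 3 (value 7): max_ending_here = 14, max_so_far = 14
Position 4 (value 0): max_ending_here = 14, max_so_far = 14
Position 5 (value -9): max_ending_here = 5, max_so_far = 14

Maximum subarray: [7, 7]
Maximum sum: 14

The maximum subarray is [7, 7] with sum 14. This subarray runs from index 2 to index 3.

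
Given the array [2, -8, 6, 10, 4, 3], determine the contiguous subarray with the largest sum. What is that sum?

Using Kadane's algorithm on [2, -8, 6, 10, 4, 3]:

Scanning through the array:
Position 1 (value -8): max_ending_here = -6, max_so_far = 2
Position 2 (value 6): max_ending_here = 6, max_so_far = 6
Position 3 (value 10): max_ending_here = 16, max_so_far = 16
Position 4 (value 4): max_ending_here = 20, max_so_far = 20
Position 5 (value 3): max_ending_here = 23, max_so_far = 23

Maximum subarray: [6, 10, 4, 3]
Maximum sum: 23

The maximum subarray is [6, 10, 4, 3] with sum 23. This subarray runs from index 2 to index 5.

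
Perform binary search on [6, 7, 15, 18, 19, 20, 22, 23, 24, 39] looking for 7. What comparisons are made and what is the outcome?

Binary search for 7 in [6, 7, 15, 18, 19, 20, 22, 23, 24, 39]:

lo=0, hi=9, mid=4, arr[mid]=19 -> 19 > 7, search left half
lo=0, hi=3, mid=1, arr[mid]=7 -> Found target at index 1!

Binary search finds 7 at index 1 after 2 comparisons. The search repeatedly halves the search space by comparing with the middle element.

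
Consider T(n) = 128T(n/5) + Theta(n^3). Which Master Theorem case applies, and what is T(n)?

Master Theorem for T(n) = 128T(n/5) + O(n^3):

a = 128, b = 5, c = 3
log_b(a) = log_5(128) = 3.0147

Case 1: c = 3 < log_5(128) = 3.0147
T(n) = O(n^(log_5 128))

For T(n) = 128T(n/5) + O(n^3): log_5(128) = 3.0147. This is Case 1 of the Master Theorem (c < log_b(a), work dominated by leaves), giving O(n^(log_5 128)).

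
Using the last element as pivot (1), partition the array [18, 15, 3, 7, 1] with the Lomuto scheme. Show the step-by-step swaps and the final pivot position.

Lomuto partition with pivot = 1:

Initial array: [18, 15, 3, 7, 1]

arr[0]=18 > 1: no swap
arr[1]=15 > 1: no swap
arr[2]=3 > 1: no swap
arr[3]=7 > 1: no swap

Place pivot at position 0: [1, 15, 3, 7, 18]
Pivot position: 0

After partitioning with pivot 1, the array becomes [1, 15, 3, 7, 18]. The pivot is placed at index 0. All elements to the left of the pivot are <= 1, and all elements to the right are > 1.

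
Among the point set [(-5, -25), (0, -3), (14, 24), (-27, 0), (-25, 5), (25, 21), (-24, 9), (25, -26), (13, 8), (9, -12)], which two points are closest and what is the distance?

Computing all pairwise distances among 10 points:

d((-5, -25), (0, -3)) = 22.561
d((-5, -25), (14, 24)) = 52.5547
d((-5, -25), (-27, 0)) = 33.3017
d((-5, -25), (-25, 5)) = 36.0555
d((-5, -25), (25, 21)) = 54.9181
d((-5, -25), (-24, 9)) = 38.9487
d((-5, -25), (25, -26)) = 30.0167
d((-5, -25), (13, 8)) = 37.5899
d((-5, -25), (9, -12)) = 19.105
d((0, -3), (14, 24)) = 30.4138
d((0, -3), (-27, 0)) = 27.1662
d((0, -3), (-25, 5)) = 26.2488
d((0, -3), (25, 21)) = 34.6554
d((0, -3), (-24, 9)) = 26.8328
d((0, -3), (25, -26)) = 33.9706
d((0, -3), (13, 8)) = 17.0294
d((0, -3), (9, -12)) = 12.7279
d((14, 24), (-27, 0)) = 47.5079
d((14, 24), (-25, 5)) = 43.382
d((14, 24), (25, 21)) = 11.4018
d((14, 24), (-24, 9)) = 40.8534
d((14, 24), (25, -26)) = 51.1957
d((14, 24), (13, 8)) = 16.0312
d((14, 24), (9, -12)) = 36.3456
d((-27, 0), (-25, 5)) = 5.3852
d((-27, 0), (25, 21)) = 56.0803
d((-27, 0), (-24, 9)) = 9.4868
d((-27, 0), (25, -26)) = 58.1378
d((-27, 0), (13, 8)) = 40.7922
d((-27, 0), (9, -12)) = 37.9473
d((-25, 5), (25, 21)) = 52.4976
d((-25, 5), (-24, 9)) = 4.1231 <-- minimum
d((-25, 5), (25, -26)) = 58.8303
d((-25, 5), (13, 8)) = 38.1182
d((-25, 5), (9, -12)) = 38.0132
d((25, 21), (-24, 9)) = 50.448
d((25, 21), (25, -26)) = 47.0
d((25, 21), (13, 8)) = 17.6918
d((25, 21), (9, -12)) = 36.6742
d((-24, 9), (25, -26)) = 60.2163
d((-24, 9), (13, 8)) = 37.0135
d((-24, 9), (9, -12)) = 39.1152
d((25, -26), (13, 8)) = 36.0555
d((25, -26), (9, -12)) = 21.2603
d((13, 8), (9, -12)) = 20.3961

Closest pair: (-25, 5) and (-24, 9) with distance 4.1231

The closest pair is (-25, 5) and (-24, 9) with Euclidean distance 4.1231. For 10 points, brute-force pairwise comparison is shown above. For large n, the divide-and-conquer algorithm (sort by x, recurse on halves, check the dividing strip) achieves O(n log n).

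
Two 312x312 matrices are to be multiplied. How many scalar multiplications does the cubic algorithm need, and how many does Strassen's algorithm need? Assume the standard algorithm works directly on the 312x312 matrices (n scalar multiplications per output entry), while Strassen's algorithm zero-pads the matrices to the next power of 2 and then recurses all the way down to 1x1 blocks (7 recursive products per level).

Matrix multiplication for 312x312 matrices:

Strassen's algorithm requires power-of-2 dimensions. Pad 312x312 to 512x512 (next power of 2).

Standard algorithm: 312^3 = 30371328 multiplications
Strassen's algorithm: 7^(log2(512)) = 7^9 = 40353607 multiplications
Difference: 30371328 - 40353607 = -9982279 (Strassen uses MORE here due to padding overhead — for small or just-over-power-of-2 n, padding can outweigh the per-level savings)

Standard: 30371328 multiplications (312^3). Strassen: 40353607 multiplications (7^9, after padding to 512x512). Strassen reduces 8 recursive multiplications to 7 at each level.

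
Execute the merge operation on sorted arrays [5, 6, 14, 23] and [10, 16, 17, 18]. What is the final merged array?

Merging process:

Compare 5 vs 10: take 5 from left. Merged: [5]
Compare 6 vs 10: take 6 from left. Merged: [5, 6]
Compare 14 vs 10: take 10 from right. Merged: [5, 6, 10]
Compare 14 vs 16: take 14 from left. Merged: [5, 6, 10, 14]
Compare 23 vs 16: take 16 from right. Merged: [5, 6, 10, 14, 16]
Compare 23 vs 17: take 17 from right. Merged: [5, 6, 10, 14, 16, 17]
Compare 23 vs 18: take 18 from right. Merged: [5, 6, 10, 14, 16, 17, 18]
Append remaining from left: [23]. Merged: [5, 6, 10, 14, 16, 17, 18, 23]

Final merged array: [5, 6, 10, 14, 16, 17, 18, 23]
Total comparisons: 7

The merged array is [5, 6, 10, 14, 16, 17, 18, 23], requiring 7 comparisons. The merge step runs in O(n) time where n is the total number of elements.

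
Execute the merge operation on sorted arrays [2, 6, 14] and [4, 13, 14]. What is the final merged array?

Merging process:

Compare 2 vs 4: take 2 from left. Merged: [2]
Compare 6 vs 4: take 4 from right. Merged: [2, 4]
Compare 6 vs 13: take 6 from left. Merged: [2, 4, 6]
Compare 14 vs 13: take 13 from right. Merged: [2, 4, 6, 13]
Compare 14 vs 14: take 14 from left. Merged: [2, 4, 6, 13, 14]
Append remaining from right: [14]. Merged: [2, 4, 6, 13, 14, 14]

Final merged array: [2, 4, 6, 13, 14, 14]
Total comparisons: 5

The merged array is [2, 4, 6, 13, 14, 14], requiring 5 comparisons. The merge step runs in O(n) time where n is the total number of elements.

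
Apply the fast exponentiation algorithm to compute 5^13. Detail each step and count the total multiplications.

Computing 5^13 by squaring (build up from 5^1; each line after the first costs one multiplication):

5^1 = 5
5^2 = (5^1)^2 = 5^2 = 25
5^3 = 5 * 5^2 = 5 * 25 = 125
5^6 = (5^3)^2 = 125^2 = 15625
5^12 = (5^6)^2 = 15625^2 = 244140625
5^13 = 5 * 5^12 = 5 * 244140625 = 1220703125

Result: 1220703125
Multiplications needed: 5 (5 lines after 5^1)

5^13 = 1220703125. Using exponentiation by squaring, this requires 5 multiplications. The key idea: if the exponent is even, square the half-power; if odd, multiply by the base once.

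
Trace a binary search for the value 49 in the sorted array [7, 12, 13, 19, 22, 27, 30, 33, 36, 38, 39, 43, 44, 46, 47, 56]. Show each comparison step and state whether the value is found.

Binary search for 49 in [7, 12, 13, 19, 22, 27, 30, 33, 36, 38, 39, 43, 44, 46, 47, 56]:

lo=0, hi=15, mid=7, arr[mid]=33 -> 33 < 49, search right half
lo=8, hi=15, mid=11, arr[mid]=43 -> 43 < 49, search right half
lo=12, hi=15, mid=13, arr[mid]=46 -> 46 < 49, search right half
lo=14, hi=15, mid=14, arr[mid]=47 -> 47 < 49, search right half
lo=15, hi=15, mid=15, arr[mid]=56 -> 56 > 49, search left half
lo=15 > hi=14, target 49 not found

Binary search determines that 49 is not in the array after 5 comparisons. The search space was exhausted without finding the target.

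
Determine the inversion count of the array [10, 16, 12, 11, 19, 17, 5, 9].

Finding inversions in [10, 16, 12, 11, 19, 17, 5, 9]:

(0, 6): arr[0]=10 > arr[6]=5
(0, 7): arr[0]=10 > arr[7]=9
(1, 2): arr[1]=16 > arr[2]=12
(1, 3): arr[1]=16 > arr[3]=11
(1, 6): arr[1]=16 > arr[6]=5
(1, 7): arr[1]=16 > arr[7]=9
(2, 3): arr[2]=12 > arr[3]=11
(2, 6): arr[2]=12 > arr[6]=5
(2, 7): arr[2]=12 > arr[7]=9
(3, 6): arr[3]=11 > arr[6]=5
(3, 7): arr[3]=11 > arr[7]=9
(4, 5): arr[4]=19 > arr[5]=17
(4, 6): arr[4]=19 > arr[6]=5
(4, 7): arr[4]=19 > arr[7]=9
(5, 6): arr[5]=17 > arr[6]=5
(5, 7): arr[5]=17 > arr[7]=9

Total inversions: 16

The array has 16 inversion(s): (0,6), (0,7), (1,2), (1,3), (1,6), (1,7), (2,3), (2,6), (2,7), (3,6), (3,7), (4,5), (4,6), (4,7), (5,6), (5,7). Each pair (i,j) satisfies i < j and arr[i] > arr[j].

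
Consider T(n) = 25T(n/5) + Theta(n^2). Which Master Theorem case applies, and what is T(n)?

Master Theorem for T(n) = 25T(n/5) + O(n^2):

a = 25, b = 5, c = 2
log_b(a) = log_5(25) = 2.0000

Case 2: c = 2 = log_5(25) = 2.0000
T(n) = O(n^2 log n) = O(n^2 log n)

For T(n) = 25T(n/5) + O(n^2): log_5(25) = 2.0000. This is Case 2 of the Master Theorem (c = log_b(a), equal work at all levels), giving O(n^2 log n).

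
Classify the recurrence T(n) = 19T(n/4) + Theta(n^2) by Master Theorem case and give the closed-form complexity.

Master Theorem for T(n) = 19T(n/4) + O(n^2):

a = 19, b = 4, c = 2
log_b(a) = log_4(19) = 2.1240

Case 1: c = 2 < log_4(19) = 2.1240
T(n) = O(n^(log_4 19))

For T(n) = 19T(n/4) + O(n^2): log_4(19) = 2.1240. This is Case 1 of the Master Theorem (c < log_b(a), work dominated by leaves), giving O(n^(log_4 19)).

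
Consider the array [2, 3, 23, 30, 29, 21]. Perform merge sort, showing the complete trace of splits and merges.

Merge sort trace:

Split: [2, 3, 23, 30, 29, 21] -> [2, 3, 23] and [30, 29, 21]
  Split: [2, 3, 23] -> [2] and [3, 23]
    Split: [3, 23] -> [3] and [23]
    Merge: [3] + [23] -> [3, 23]
  Merge: [2] + [3, 23] -> [2, 3, 23]
  Split: [30, 29, 21] -> [30] and [29, 21]
    Split: [29, 21] -> [29] and [21]
    Merge: [29] + [21] -> [21, 29]
  Merge: [30] + [21, 29] -> [21, 29, 30]
Merge: [2, 3, 23] + [21, 29, 30] -> [2, 3, 21, 23, 29, 30]

Final sorted array: [2, 3, 21, 23, 29, 30]

The merge sort proceeds by recursively splitting the array and merging sorted halves.
After all merges, the sorted array is [2, 3, 21, 23, 29, 30].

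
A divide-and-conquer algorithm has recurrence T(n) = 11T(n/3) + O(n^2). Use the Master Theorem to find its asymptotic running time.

Master Theorem for T(n) = 11T(n/3) + O(n^2):

a = 11, b = 3, c = 2
log_b(a) = log_3(11) = 2.1827

Case 1: c = 2 < log_3(11) = 2.1827
T(n) = O(n^(log_3 11))

For T(n) = 11T(n/3) + O(n^2): log_3(11) = 2.1827. This is Case 1 of the Master Theorem (c < log_b(a), work dominated by leaves), giving O(n^(log_3 11)).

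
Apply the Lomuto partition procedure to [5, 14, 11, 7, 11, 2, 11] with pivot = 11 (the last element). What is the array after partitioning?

Lomuto partition with pivot = 11:

Initial array: [5, 14, 11, 7, 11, 2, 11]

arr[0]=5 <= 11: swap with position 0, array becomes [5, 14, 11, 7, 11, 2, 11]
arr[1]=14 > 11: no swap
arr[2]=11 <= 11: swap with position 1, array becomes [5, 11, 14, 7, 11, 2, 11]
arr[3]=7 <= 11: swap with position 2, array becomes [5, 11, 7, 14, 11, 2, 11]
arr[4]=11 <= 11: swap with position 3, array becomes [5, 11, 7, 11, 14, 2, 11]
arr[5]=2 <= 11: swap with position 4, array becomes [5, 11, 7, 11, 2, 14, 11]

Place pivot at position 5: [5, 11, 7, 11, 2, 11, 14]
Pivot position: 5

After partitioning with pivot 11, the array becomes [5, 11, 7, 11, 2, 11, 14]. The pivot is placed at index 5. All elements to the left of the pivot are <= 11, and all elements to the right are > 11.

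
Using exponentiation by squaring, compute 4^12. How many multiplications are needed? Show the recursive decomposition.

Computing 4^12 by squaring (build up from 4^1; each line after the first costs one multiplication):

4^1 = 4
4^2 = (4^1)^2 = 4^2 = 16
4^3 = 4 * 4^2 = 4 * 16 = 64
4^6 = (4^3)^2 = 64^2 = 4096
4^12 = (4^6)^2 = 4096^2 = 16777216

Result: 16777216
Multiplications needed: 4 (4 lines after 4^1)

4^12 = 16777216. Using exponentiation by squaring, this requires 4 multiplications. The key idea: if the exponent is even, square the half-power; if odd, multiply by the base once.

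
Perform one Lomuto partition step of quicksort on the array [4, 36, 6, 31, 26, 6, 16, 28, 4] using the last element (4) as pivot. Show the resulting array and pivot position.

Lomuto partition with pivot = 4:

Initial array: [4, 36, 6, 31, 26, 6, 16, 28, 4]

arr[0]=4 <= 4: swap with position 0, array becomes [4, 36, 6, 31, 26, 6, 16, 28, 4]
arr[1]=36 > 4: no swap
arr[2]=6 > 4: no swap
arr[3]=31 > 4: no swap
arr[4]=26 > 4: no swap
arr[5]=6 > 4: no swap
arr[6]=16 > 4: no swap
arr[7]=28 > 4: no swap

Place pivot at position 1: [4, 4, 6, 31, 26, 6, 16, 28, 36]
Pivot position: 1

After partitioning with pivot 4, the array becomes [4, 4, 6, 31, 26, 6, 16, 28, 36]. The pivot is placed at index 1. All elements to the left of the pivot are <= 4, and all elements to the right are > 4.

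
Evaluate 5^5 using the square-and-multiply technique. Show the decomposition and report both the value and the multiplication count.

Computing 5^5 by squaring (build up from 5^1; each line after the first costs one multiplication):

5^1 = 5
5^2 = (5^1)^2 = 5^2 = 25
5^4 = (5^2)^2 = 25^2 = 625
5^5 = 5 * 5^4 = 5 * 625 = 3125

Result: 3125
Multiplications needed: 3 (3 lines after 5^1)

5^5 = 3125. Using exponentiation by squaring, this requires 3 multiplications. The key idea: if the exponent is even, square the half-power; if odd, multiply by the base once.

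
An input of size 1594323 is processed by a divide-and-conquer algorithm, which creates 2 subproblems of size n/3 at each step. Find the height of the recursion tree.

For divide and conquer with division factor 3:

Problem sizes at each level:
Level 0: 1594323
Level 1: 531441
Level 2: 177147
Level 3: 59049
Level 4: 19683
Level 5: 6561
Level 6: 2187
Level 7: 729
Level 8: 243
Level 9: 81
Level 10: 27
Level 11: 9
Level 12: 3
Level 13: 1

The root is level 0 and the size-1 base case is level 13 (the tree spans levels 0 through 13, i.e. 14 levels counting the root), so the depth is the number of divisions: log_3(1594323) = 13

The recursion tree depth is log_3(1594323) = 13. At each level, the problem size is divided by 3, so it takes 13 divisions to reduce to a base case of size 1. The algorithm makes 2 recursive calls at each level.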